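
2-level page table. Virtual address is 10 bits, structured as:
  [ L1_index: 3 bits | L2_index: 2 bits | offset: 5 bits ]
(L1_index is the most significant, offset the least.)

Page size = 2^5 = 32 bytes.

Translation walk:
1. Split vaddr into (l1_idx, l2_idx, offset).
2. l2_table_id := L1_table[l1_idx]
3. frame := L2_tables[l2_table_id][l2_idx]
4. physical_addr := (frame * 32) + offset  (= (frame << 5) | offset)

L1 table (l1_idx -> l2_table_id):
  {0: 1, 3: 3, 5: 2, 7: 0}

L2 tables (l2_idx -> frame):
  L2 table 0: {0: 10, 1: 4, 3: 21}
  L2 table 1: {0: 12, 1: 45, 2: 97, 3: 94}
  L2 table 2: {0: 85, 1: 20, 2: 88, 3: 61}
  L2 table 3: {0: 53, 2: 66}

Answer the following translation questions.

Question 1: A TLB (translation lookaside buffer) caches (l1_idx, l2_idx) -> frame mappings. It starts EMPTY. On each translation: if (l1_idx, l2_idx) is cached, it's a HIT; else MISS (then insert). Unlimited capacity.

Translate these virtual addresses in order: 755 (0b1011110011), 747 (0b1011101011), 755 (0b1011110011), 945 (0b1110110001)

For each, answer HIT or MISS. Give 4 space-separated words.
vaddr=755: (5,3) not in TLB -> MISS, insert
vaddr=747: (5,3) in TLB -> HIT
vaddr=755: (5,3) in TLB -> HIT
vaddr=945: (7,1) not in TLB -> MISS, insert

Answer: MISS HIT HIT MISS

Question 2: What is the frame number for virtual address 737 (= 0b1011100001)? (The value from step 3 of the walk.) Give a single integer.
Answer: 61

Derivation:
vaddr = 737: l1_idx=5, l2_idx=3
L1[5] = 2; L2[2][3] = 61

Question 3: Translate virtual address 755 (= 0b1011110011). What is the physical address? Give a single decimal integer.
vaddr = 755 = 0b1011110011
Split: l1_idx=5, l2_idx=3, offset=19
L1[5] = 2
L2[2][3] = 61
paddr = 61 * 32 + 19 = 1971

Answer: 1971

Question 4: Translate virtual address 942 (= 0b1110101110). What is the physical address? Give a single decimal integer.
vaddr = 942 = 0b1110101110
Split: l1_idx=7, l2_idx=1, offset=14
L1[7] = 0
L2[0][1] = 4
paddr = 4 * 32 + 14 = 142

Answer: 142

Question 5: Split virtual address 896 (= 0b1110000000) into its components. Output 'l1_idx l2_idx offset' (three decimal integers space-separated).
vaddr = 896 = 0b1110000000
  top 3 bits -> l1_idx = 7
  next 2 bits -> l2_idx = 0
  bottom 5 bits -> offset = 0

Answer: 7 0 0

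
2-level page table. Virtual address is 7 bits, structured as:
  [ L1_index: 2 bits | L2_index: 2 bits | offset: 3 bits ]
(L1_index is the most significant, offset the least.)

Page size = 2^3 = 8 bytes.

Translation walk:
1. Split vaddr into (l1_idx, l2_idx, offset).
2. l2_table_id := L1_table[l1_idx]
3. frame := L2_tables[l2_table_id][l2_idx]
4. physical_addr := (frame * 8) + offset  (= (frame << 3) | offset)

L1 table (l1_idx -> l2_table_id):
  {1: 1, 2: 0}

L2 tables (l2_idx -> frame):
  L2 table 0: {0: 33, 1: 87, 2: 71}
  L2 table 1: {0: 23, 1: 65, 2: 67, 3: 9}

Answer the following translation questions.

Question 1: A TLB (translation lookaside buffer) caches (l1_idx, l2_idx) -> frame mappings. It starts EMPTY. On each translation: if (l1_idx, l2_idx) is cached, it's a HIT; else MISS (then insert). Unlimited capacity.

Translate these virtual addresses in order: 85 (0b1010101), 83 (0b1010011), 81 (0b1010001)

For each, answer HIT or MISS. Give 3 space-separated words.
Answer: MISS HIT HIT

Derivation:
vaddr=85: (2,2) not in TLB -> MISS, insert
vaddr=83: (2,2) in TLB -> HIT
vaddr=81: (2,2) in TLB -> HIT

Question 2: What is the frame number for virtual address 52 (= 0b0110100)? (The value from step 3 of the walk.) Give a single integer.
Answer: 67

Derivation:
vaddr = 52: l1_idx=1, l2_idx=2
L1[1] = 1; L2[1][2] = 67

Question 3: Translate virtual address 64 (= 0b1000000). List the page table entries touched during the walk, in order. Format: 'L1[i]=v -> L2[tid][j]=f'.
Answer: L1[2]=0 -> L2[0][0]=33

Derivation:
vaddr = 64 = 0b1000000
Split: l1_idx=2, l2_idx=0, offset=0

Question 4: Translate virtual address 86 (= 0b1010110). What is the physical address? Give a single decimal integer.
Answer: 574

Derivation:
vaddr = 86 = 0b1010110
Split: l1_idx=2, l2_idx=2, offset=6
L1[2] = 0
L2[0][2] = 71
paddr = 71 * 8 + 6 = 574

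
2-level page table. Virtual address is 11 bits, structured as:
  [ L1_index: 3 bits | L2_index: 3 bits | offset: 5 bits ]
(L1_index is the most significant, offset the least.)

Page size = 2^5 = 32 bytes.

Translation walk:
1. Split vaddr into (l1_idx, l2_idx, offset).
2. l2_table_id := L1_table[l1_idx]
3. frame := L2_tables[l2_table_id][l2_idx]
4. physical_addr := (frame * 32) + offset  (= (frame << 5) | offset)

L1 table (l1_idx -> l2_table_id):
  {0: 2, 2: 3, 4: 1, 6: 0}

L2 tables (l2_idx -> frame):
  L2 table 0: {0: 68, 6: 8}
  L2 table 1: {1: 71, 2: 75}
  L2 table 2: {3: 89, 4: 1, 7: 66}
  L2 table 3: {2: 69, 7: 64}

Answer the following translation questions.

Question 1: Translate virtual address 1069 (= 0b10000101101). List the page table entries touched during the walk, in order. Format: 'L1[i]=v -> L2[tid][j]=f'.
Answer: L1[4]=1 -> L2[1][1]=71

Derivation:
vaddr = 1069 = 0b10000101101
Split: l1_idx=4, l2_idx=1, offset=13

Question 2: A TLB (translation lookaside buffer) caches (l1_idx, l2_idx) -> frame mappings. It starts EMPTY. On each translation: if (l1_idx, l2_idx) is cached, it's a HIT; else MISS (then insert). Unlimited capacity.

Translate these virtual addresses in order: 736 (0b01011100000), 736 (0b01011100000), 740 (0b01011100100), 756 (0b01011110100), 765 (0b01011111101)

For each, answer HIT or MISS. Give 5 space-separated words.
Answer: MISS HIT HIT HIT HIT

Derivation:
vaddr=736: (2,7) not in TLB -> MISS, insert
vaddr=736: (2,7) in TLB -> HIT
vaddr=740: (2,7) in TLB -> HIT
vaddr=756: (2,7) in TLB -> HIT
vaddr=765: (2,7) in TLB -> HIT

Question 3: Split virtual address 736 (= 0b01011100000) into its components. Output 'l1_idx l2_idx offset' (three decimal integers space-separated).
Answer: 2 7 0

Derivation:
vaddr = 736 = 0b01011100000
  top 3 bits -> l1_idx = 2
  next 3 bits -> l2_idx = 7
  bottom 5 bits -> offset = 0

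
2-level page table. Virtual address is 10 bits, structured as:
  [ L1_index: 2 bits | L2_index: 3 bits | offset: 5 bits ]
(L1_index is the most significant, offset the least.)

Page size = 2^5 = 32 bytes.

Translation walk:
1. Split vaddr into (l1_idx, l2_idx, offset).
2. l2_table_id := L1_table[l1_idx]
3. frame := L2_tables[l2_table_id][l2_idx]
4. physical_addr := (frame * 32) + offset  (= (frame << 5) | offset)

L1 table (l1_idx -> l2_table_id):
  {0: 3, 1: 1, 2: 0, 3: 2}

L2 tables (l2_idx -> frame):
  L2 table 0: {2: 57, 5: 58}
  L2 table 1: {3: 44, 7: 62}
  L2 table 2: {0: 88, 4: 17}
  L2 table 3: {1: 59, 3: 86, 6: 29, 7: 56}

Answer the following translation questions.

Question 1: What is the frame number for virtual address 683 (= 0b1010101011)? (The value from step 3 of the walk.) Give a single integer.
vaddr = 683: l1_idx=2, l2_idx=5
L1[2] = 0; L2[0][5] = 58

Answer: 58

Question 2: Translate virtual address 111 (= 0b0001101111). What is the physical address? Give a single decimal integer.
Answer: 2767

Derivation:
vaddr = 111 = 0b0001101111
Split: l1_idx=0, l2_idx=3, offset=15
L1[0] = 3
L2[3][3] = 86
paddr = 86 * 32 + 15 = 2767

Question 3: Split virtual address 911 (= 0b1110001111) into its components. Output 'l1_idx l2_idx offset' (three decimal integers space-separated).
Answer: 3 4 15

Derivation:
vaddr = 911 = 0b1110001111
  top 2 bits -> l1_idx = 3
  next 3 bits -> l2_idx = 4
  bottom 5 bits -> offset = 15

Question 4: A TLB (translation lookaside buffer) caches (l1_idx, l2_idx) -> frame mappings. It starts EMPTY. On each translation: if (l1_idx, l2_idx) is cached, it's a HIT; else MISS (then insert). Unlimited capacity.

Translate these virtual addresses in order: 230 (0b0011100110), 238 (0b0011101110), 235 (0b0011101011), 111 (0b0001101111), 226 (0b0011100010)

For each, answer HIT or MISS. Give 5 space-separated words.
vaddr=230: (0,7) not in TLB -> MISS, insert
vaddr=238: (0,7) in TLB -> HIT
vaddr=235: (0,7) in TLB -> HIT
vaddr=111: (0,3) not in TLB -> MISS, insert
vaddr=226: (0,7) in TLB -> HIT

Answer: MISS HIT HIT MISS HIT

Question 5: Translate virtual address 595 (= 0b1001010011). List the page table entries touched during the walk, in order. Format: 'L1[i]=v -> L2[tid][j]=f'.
vaddr = 595 = 0b1001010011
Split: l1_idx=2, l2_idx=2, offset=19

Answer: L1[2]=0 -> L2[0][2]=57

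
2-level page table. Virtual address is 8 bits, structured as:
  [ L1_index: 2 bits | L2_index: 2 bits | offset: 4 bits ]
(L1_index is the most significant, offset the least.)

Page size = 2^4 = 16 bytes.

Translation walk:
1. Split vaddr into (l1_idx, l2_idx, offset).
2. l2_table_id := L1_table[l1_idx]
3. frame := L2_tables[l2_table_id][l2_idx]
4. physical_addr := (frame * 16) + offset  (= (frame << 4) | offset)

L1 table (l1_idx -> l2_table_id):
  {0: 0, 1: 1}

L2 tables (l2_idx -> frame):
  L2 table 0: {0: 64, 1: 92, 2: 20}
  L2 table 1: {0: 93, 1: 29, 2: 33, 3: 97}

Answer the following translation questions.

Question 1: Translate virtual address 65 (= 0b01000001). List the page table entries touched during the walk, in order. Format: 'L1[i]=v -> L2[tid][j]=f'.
vaddr = 65 = 0b01000001
Split: l1_idx=1, l2_idx=0, offset=1

Answer: L1[1]=1 -> L2[1][0]=93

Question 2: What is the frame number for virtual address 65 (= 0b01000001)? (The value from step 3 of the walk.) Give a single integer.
vaddr = 65: l1_idx=1, l2_idx=0
L1[1] = 1; L2[1][0] = 93

Answer: 93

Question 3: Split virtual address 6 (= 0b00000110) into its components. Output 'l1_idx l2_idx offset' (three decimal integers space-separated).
Answer: 0 0 6

Derivation:
vaddr = 6 = 0b00000110
  top 2 bits -> l1_idx = 0
  next 2 bits -> l2_idx = 0
  bottom 4 bits -> offset = 6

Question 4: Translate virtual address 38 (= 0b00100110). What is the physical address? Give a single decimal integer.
Answer: 326

Derivation:
vaddr = 38 = 0b00100110
Split: l1_idx=0, l2_idx=2, offset=6
L1[0] = 0
L2[0][2] = 20
paddr = 20 * 16 + 6 = 326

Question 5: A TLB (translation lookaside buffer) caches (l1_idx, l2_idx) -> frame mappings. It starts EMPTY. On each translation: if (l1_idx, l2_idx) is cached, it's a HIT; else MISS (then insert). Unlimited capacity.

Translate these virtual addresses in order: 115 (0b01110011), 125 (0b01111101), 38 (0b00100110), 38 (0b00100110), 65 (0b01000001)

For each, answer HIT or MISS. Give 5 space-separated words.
vaddr=115: (1,3) not in TLB -> MISS, insert
vaddr=125: (1,3) in TLB -> HIT
vaddr=38: (0,2) not in TLB -> MISS, insert
vaddr=38: (0,2) in TLB -> HIT
vaddr=65: (1,0) not in TLB -> MISS, insert

Answer: MISS HIT MISS HIT MISS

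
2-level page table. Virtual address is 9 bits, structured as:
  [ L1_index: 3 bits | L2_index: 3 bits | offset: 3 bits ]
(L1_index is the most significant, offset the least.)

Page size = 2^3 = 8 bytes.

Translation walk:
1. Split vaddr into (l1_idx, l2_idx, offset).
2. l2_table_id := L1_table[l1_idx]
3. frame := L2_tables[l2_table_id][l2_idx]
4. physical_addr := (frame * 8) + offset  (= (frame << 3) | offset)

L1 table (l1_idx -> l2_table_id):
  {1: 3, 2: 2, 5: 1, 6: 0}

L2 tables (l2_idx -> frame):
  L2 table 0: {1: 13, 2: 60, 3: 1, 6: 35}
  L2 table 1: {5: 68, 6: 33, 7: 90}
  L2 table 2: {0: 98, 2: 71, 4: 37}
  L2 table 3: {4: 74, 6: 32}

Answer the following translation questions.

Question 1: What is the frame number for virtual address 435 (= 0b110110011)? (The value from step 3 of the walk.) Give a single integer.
Answer: 35

Derivation:
vaddr = 435: l1_idx=6, l2_idx=6
L1[6] = 0; L2[0][6] = 35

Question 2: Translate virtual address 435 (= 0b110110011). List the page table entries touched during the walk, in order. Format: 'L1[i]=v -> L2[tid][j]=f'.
vaddr = 435 = 0b110110011
Split: l1_idx=6, l2_idx=6, offset=3

Answer: L1[6]=0 -> L2[0][6]=35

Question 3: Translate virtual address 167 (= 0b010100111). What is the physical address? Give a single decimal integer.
Answer: 303

Derivation:
vaddr = 167 = 0b010100111
Split: l1_idx=2, l2_idx=4, offset=7
L1[2] = 2
L2[2][4] = 37
paddr = 37 * 8 + 7 = 303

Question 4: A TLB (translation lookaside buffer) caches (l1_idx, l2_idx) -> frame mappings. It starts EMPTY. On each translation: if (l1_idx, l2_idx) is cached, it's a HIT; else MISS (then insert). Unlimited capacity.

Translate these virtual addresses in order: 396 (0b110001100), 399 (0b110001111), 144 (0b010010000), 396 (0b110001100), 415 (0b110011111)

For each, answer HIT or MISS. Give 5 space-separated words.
vaddr=396: (6,1) not in TLB -> MISS, insert
vaddr=399: (6,1) in TLB -> HIT
vaddr=144: (2,2) not in TLB -> MISS, insert
vaddr=396: (6,1) in TLB -> HIT
vaddr=415: (6,3) not in TLB -> MISS, insert

Answer: MISS HIT MISS HIT MISS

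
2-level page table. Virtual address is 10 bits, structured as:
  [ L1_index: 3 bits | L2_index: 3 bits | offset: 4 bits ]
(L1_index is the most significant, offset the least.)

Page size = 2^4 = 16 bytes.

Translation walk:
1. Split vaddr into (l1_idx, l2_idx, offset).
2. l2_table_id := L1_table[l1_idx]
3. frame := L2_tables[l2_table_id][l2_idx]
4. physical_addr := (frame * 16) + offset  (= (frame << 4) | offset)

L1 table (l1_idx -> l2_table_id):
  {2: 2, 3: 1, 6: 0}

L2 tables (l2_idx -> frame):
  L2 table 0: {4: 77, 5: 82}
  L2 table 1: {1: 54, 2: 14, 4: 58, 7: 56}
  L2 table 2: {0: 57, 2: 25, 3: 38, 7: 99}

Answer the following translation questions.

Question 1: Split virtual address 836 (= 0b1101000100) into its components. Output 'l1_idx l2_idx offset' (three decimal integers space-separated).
vaddr = 836 = 0b1101000100
  top 3 bits -> l1_idx = 6
  next 3 bits -> l2_idx = 4
  bottom 4 bits -> offset = 4

Answer: 6 4 4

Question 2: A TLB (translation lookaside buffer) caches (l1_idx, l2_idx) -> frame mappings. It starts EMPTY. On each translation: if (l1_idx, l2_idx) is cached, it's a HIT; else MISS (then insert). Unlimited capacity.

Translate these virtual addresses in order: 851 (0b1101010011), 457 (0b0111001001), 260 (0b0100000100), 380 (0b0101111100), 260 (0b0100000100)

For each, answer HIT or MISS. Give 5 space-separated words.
Answer: MISS MISS MISS MISS HIT

Derivation:
vaddr=851: (6,5) not in TLB -> MISS, insert
vaddr=457: (3,4) not in TLB -> MISS, insert
vaddr=260: (2,0) not in TLB -> MISS, insert
vaddr=380: (2,7) not in TLB -> MISS, insert
vaddr=260: (2,0) in TLB -> HIT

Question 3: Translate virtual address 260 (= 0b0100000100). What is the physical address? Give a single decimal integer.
Answer: 916

Derivation:
vaddr = 260 = 0b0100000100
Split: l1_idx=2, l2_idx=0, offset=4
L1[2] = 2
L2[2][0] = 57
paddr = 57 * 16 + 4 = 916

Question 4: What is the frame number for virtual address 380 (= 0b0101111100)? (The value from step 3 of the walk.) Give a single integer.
vaddr = 380: l1_idx=2, l2_idx=7
L1[2] = 2; L2[2][7] = 99

Answer: 99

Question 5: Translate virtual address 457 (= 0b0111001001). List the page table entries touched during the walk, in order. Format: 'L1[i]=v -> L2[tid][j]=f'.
Answer: L1[3]=1 -> L2[1][4]=58

Derivation:
vaddr = 457 = 0b0111001001
Split: l1_idx=3, l2_idx=4, offset=9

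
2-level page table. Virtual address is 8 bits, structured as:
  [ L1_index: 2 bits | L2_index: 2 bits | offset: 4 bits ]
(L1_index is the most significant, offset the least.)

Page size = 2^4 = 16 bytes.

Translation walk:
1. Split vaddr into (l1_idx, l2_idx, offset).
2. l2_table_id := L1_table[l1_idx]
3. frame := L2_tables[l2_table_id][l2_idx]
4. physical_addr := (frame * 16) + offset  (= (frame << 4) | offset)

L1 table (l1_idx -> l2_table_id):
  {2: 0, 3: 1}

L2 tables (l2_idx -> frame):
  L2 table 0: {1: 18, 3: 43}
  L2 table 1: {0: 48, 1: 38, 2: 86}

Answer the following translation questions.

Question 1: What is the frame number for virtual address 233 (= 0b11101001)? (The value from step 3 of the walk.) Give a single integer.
vaddr = 233: l1_idx=3, l2_idx=2
L1[3] = 1; L2[1][2] = 86

Answer: 86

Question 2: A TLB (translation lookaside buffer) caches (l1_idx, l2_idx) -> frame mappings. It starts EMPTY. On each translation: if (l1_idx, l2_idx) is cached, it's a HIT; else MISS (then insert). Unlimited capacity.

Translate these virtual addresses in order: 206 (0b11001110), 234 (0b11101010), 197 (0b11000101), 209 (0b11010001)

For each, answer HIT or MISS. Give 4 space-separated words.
vaddr=206: (3,0) not in TLB -> MISS, insert
vaddr=234: (3,2) not in TLB -> MISS, insert
vaddr=197: (3,0) in TLB -> HIT
vaddr=209: (3,1) not in TLB -> MISS, insert

Answer: MISS MISS HIT MISS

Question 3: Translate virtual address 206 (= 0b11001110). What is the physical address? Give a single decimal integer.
vaddr = 206 = 0b11001110
Split: l1_idx=3, l2_idx=0, offset=14
L1[3] = 1
L2[1][0] = 48
paddr = 48 * 16 + 14 = 782

Answer: 782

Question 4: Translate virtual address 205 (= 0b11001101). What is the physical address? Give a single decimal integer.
vaddr = 205 = 0b11001101
Split: l1_idx=3, l2_idx=0, offset=13
L1[3] = 1
L2[1][0] = 48
paddr = 48 * 16 + 13 = 781

Answer: 781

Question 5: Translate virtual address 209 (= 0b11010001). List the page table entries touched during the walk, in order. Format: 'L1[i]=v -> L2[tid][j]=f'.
vaddr = 209 = 0b11010001
Split: l1_idx=3, l2_idx=1, offset=1

Answer: L1[3]=1 -> L2[1][1]=38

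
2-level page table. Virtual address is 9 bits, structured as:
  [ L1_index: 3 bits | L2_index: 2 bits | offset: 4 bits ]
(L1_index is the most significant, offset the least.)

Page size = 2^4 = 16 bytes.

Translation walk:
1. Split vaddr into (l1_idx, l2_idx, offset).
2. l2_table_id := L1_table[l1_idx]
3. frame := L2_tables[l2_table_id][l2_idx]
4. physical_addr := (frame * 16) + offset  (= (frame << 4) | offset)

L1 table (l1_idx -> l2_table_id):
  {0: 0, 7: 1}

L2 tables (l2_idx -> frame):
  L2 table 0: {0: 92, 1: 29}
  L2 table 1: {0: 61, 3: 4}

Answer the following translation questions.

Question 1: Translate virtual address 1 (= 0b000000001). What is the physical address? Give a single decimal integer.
vaddr = 1 = 0b000000001
Split: l1_idx=0, l2_idx=0, offset=1
L1[0] = 0
L2[0][0] = 92
paddr = 92 * 16 + 1 = 1473

Answer: 1473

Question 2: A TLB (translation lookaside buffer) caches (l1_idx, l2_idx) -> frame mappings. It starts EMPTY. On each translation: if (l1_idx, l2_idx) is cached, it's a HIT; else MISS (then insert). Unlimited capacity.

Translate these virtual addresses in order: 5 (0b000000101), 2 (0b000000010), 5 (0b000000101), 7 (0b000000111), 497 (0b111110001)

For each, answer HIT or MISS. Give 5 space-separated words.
vaddr=5: (0,0) not in TLB -> MISS, insert
vaddr=2: (0,0) in TLB -> HIT
vaddr=5: (0,0) in TLB -> HIT
vaddr=7: (0,0) in TLB -> HIT
vaddr=497: (7,3) not in TLB -> MISS, insert

Answer: MISS HIT HIT HIT MISS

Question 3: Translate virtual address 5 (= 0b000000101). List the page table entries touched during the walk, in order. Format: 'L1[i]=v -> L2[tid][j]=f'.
vaddr = 5 = 0b000000101
Split: l1_idx=0, l2_idx=0, offset=5

Answer: L1[0]=0 -> L2[0][0]=92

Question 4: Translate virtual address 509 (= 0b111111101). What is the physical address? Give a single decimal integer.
vaddr = 509 = 0b111111101
Split: l1_idx=7, l2_idx=3, offset=13
L1[7] = 1
L2[1][3] = 4
paddr = 4 * 16 + 13 = 77

Answer: 77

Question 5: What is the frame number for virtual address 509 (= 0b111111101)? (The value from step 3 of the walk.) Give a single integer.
Answer: 4

Derivation:
vaddr = 509: l1_idx=7, l2_idx=3
L1[7] = 1; L2[1][3] = 4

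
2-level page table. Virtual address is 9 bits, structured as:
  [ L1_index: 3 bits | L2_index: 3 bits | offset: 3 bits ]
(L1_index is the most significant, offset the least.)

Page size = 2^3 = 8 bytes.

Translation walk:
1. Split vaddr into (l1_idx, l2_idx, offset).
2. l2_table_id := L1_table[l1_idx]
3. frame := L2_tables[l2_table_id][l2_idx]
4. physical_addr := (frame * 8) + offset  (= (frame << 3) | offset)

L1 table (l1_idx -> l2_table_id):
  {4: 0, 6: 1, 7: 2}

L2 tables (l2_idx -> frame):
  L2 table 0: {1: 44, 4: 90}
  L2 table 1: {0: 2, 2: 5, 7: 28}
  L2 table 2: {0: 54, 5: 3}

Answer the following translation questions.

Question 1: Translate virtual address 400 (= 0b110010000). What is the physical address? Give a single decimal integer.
Answer: 40

Derivation:
vaddr = 400 = 0b110010000
Split: l1_idx=6, l2_idx=2, offset=0
L1[6] = 1
L2[1][2] = 5
paddr = 5 * 8 + 0 = 40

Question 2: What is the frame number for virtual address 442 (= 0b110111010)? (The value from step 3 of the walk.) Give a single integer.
Answer: 28

Derivation:
vaddr = 442: l1_idx=6, l2_idx=7
L1[6] = 1; L2[1][7] = 28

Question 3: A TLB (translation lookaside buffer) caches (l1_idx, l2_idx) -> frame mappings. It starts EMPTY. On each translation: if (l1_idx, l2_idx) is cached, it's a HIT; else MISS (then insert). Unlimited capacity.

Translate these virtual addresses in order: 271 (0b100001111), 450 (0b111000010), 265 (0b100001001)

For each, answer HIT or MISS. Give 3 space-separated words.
Answer: MISS MISS HIT

Derivation:
vaddr=271: (4,1) not in TLB -> MISS, insert
vaddr=450: (7,0) not in TLB -> MISS, insert
vaddr=265: (4,1) in TLB -> HIT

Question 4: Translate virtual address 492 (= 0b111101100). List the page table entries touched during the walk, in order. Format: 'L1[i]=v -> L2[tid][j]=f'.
Answer: L1[7]=2 -> L2[2][5]=3

Derivation:
vaddr = 492 = 0b111101100
Split: l1_idx=7, l2_idx=5, offset=4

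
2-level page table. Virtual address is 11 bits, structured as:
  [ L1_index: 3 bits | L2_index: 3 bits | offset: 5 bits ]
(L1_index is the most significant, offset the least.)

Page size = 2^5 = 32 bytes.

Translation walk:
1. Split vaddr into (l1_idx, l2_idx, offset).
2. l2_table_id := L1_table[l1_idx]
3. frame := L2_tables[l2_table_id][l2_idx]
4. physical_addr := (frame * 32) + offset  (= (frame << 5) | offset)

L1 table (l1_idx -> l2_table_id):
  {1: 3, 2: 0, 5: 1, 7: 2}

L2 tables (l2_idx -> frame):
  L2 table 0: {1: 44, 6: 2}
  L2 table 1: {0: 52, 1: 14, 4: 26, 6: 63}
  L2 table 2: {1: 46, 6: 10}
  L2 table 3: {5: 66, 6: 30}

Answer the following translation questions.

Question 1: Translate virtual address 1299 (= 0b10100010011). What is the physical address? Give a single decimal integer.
Answer: 1683

Derivation:
vaddr = 1299 = 0b10100010011
Split: l1_idx=5, l2_idx=0, offset=19
L1[5] = 1
L2[1][0] = 52
paddr = 52 * 32 + 19 = 1683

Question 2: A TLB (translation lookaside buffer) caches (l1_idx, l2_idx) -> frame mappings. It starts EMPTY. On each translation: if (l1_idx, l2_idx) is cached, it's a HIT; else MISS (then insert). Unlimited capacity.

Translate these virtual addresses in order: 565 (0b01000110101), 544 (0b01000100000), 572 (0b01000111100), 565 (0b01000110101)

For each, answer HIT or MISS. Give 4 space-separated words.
Answer: MISS HIT HIT HIT

Derivation:
vaddr=565: (2,1) not in TLB -> MISS, insert
vaddr=544: (2,1) in TLB -> HIT
vaddr=572: (2,1) in TLB -> HIT
vaddr=565: (2,1) in TLB -> HIT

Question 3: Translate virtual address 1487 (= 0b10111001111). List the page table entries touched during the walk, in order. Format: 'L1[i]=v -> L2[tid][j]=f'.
Answer: L1[5]=1 -> L2[1][6]=63

Derivation:
vaddr = 1487 = 0b10111001111
Split: l1_idx=5, l2_idx=6, offset=15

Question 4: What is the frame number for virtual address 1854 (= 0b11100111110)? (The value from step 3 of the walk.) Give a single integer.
vaddr = 1854: l1_idx=7, l2_idx=1
L1[7] = 2; L2[2][1] = 46

Answer: 46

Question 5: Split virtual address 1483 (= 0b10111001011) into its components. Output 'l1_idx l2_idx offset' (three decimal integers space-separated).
Answer: 5 6 11

Derivation:
vaddr = 1483 = 0b10111001011
  top 3 bits -> l1_idx = 5
  next 3 bits -> l2_idx = 6
  bottom 5 bits -> offset = 11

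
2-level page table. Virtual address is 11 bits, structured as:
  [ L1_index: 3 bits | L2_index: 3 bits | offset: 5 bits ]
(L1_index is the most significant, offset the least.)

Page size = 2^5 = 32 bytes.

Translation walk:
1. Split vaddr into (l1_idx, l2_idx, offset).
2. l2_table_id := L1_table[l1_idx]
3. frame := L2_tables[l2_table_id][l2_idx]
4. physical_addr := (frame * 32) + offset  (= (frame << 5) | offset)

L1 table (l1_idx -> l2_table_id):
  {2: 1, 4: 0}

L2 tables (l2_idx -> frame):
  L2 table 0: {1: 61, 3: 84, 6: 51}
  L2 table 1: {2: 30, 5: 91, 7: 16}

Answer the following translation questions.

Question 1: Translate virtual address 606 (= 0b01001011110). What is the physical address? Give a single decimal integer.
Answer: 990

Derivation:
vaddr = 606 = 0b01001011110
Split: l1_idx=2, l2_idx=2, offset=30
L1[2] = 1
L2[1][2] = 30
paddr = 30 * 32 + 30 = 990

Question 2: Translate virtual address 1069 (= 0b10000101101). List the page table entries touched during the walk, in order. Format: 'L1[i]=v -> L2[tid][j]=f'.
Answer: L1[4]=0 -> L2[0][1]=61

Derivation:
vaddr = 1069 = 0b10000101101
Split: l1_idx=4, l2_idx=1, offset=13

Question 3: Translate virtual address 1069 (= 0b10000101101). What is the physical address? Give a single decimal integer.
vaddr = 1069 = 0b10000101101
Split: l1_idx=4, l2_idx=1, offset=13
L1[4] = 0
L2[0][1] = 61
paddr = 61 * 32 + 13 = 1965

Answer: 1965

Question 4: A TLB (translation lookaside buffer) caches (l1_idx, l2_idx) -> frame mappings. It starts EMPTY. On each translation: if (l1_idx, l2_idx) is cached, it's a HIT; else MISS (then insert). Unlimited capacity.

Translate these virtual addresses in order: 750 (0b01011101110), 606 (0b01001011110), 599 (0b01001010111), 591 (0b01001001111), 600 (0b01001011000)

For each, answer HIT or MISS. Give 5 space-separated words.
vaddr=750: (2,7) not in TLB -> MISS, insert
vaddr=606: (2,2) not in TLB -> MISS, insert
vaddr=599: (2,2) in TLB -> HIT
vaddr=591: (2,2) in TLB -> HIT
vaddr=600: (2,2) in TLB -> HIT

Answer: MISS MISS HIT HIT HIT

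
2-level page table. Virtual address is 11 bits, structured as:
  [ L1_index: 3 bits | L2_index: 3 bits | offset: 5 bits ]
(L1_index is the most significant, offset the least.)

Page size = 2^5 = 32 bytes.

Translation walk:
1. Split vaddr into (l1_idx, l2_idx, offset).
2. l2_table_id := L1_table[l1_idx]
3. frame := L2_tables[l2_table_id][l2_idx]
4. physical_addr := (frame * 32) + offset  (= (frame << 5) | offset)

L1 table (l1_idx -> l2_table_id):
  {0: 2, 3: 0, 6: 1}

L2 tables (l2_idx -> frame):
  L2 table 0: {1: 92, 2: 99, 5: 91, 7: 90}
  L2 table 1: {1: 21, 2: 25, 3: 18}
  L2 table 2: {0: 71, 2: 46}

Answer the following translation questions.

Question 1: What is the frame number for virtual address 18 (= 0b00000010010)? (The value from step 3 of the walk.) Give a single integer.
Answer: 71

Derivation:
vaddr = 18: l1_idx=0, l2_idx=0
L1[0] = 2; L2[2][0] = 71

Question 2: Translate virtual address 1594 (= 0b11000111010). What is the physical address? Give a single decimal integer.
vaddr = 1594 = 0b11000111010
Split: l1_idx=6, l2_idx=1, offset=26
L1[6] = 1
L2[1][1] = 21
paddr = 21 * 32 + 26 = 698

Answer: 698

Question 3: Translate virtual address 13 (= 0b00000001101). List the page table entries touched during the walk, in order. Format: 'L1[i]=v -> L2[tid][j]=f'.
vaddr = 13 = 0b00000001101
Split: l1_idx=0, l2_idx=0, offset=13

Answer: L1[0]=2 -> L2[2][0]=71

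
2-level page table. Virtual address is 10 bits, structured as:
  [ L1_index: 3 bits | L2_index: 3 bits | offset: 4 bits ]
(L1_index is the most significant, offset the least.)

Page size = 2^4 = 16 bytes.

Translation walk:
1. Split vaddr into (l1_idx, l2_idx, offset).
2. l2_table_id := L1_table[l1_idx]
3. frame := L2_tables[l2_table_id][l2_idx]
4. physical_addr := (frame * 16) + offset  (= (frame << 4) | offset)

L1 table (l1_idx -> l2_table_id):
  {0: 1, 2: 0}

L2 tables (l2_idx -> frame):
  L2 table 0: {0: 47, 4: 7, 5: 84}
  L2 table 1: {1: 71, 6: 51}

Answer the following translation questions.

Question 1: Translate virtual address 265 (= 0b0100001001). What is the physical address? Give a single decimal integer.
vaddr = 265 = 0b0100001001
Split: l1_idx=2, l2_idx=0, offset=9
L1[2] = 0
L2[0][0] = 47
paddr = 47 * 16 + 9 = 761

Answer: 761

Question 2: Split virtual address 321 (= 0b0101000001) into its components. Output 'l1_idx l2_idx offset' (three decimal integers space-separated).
vaddr = 321 = 0b0101000001
  top 3 bits -> l1_idx = 2
  next 3 bits -> l2_idx = 4
  bottom 4 bits -> offset = 1

Answer: 2 4 1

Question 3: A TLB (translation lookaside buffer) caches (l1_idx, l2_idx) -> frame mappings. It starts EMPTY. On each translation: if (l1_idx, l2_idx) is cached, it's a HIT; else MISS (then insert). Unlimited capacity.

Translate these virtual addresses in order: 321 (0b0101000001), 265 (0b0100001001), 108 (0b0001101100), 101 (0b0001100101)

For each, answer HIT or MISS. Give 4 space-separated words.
vaddr=321: (2,4) not in TLB -> MISS, insert
vaddr=265: (2,0) not in TLB -> MISS, insert
vaddr=108: (0,6) not in TLB -> MISS, insert
vaddr=101: (0,6) in TLB -> HIT

Answer: MISS MISS MISS HIT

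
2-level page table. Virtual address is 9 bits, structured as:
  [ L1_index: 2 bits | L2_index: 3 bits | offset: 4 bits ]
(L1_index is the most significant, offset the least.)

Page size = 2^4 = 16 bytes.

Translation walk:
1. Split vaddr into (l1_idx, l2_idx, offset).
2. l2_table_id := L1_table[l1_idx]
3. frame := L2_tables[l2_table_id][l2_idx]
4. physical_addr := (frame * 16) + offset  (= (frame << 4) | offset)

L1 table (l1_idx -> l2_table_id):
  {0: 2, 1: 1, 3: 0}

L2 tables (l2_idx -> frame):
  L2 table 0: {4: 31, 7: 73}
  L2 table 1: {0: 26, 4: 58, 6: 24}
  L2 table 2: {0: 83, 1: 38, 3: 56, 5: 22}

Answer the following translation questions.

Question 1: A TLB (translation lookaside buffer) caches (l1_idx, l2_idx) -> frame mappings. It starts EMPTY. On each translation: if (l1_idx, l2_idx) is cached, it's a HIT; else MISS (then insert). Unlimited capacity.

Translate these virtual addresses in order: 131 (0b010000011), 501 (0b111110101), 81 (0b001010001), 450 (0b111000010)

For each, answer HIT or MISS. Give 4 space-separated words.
Answer: MISS MISS MISS MISS

Derivation:
vaddr=131: (1,0) not in TLB -> MISS, insert
vaddr=501: (3,7) not in TLB -> MISS, insert
vaddr=81: (0,5) not in TLB -> MISS, insert
vaddr=450: (3,4) not in TLB -> MISS, insert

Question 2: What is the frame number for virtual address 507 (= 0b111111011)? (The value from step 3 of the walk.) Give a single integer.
Answer: 73

Derivation:
vaddr = 507: l1_idx=3, l2_idx=7
L1[3] = 0; L2[0][7] = 73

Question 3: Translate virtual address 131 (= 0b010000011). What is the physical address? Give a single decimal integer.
Answer: 419

Derivation:
vaddr = 131 = 0b010000011
Split: l1_idx=1, l2_idx=0, offset=3
L1[1] = 1
L2[1][0] = 26
paddr = 26 * 16 + 3 = 419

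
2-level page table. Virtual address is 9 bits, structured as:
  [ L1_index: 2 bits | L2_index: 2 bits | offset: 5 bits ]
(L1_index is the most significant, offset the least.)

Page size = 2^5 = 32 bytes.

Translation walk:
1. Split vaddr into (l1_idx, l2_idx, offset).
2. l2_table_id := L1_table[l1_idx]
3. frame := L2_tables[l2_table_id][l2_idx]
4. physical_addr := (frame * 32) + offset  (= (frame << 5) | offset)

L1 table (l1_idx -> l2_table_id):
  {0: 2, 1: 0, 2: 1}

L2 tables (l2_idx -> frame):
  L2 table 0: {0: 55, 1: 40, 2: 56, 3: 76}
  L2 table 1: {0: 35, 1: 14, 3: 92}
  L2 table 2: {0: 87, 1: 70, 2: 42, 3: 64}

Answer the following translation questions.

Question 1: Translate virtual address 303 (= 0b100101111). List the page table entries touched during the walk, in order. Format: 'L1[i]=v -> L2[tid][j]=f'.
vaddr = 303 = 0b100101111
Split: l1_idx=2, l2_idx=1, offset=15

Answer: L1[2]=1 -> L2[1][1]=14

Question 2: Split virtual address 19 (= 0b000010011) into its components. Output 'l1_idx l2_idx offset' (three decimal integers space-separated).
vaddr = 19 = 0b000010011
  top 2 bits -> l1_idx = 0
  next 2 bits -> l2_idx = 0
  bottom 5 bits -> offset = 19

Answer: 0 0 19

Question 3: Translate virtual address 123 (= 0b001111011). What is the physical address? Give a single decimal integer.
Answer: 2075

Derivation:
vaddr = 123 = 0b001111011
Split: l1_idx=0, l2_idx=3, offset=27
L1[0] = 2
L2[2][3] = 64
paddr = 64 * 32 + 27 = 2075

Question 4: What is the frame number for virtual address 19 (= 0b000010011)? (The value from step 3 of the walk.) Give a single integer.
vaddr = 19: l1_idx=0, l2_idx=0
L1[0] = 2; L2[2][0] = 87

Answer: 87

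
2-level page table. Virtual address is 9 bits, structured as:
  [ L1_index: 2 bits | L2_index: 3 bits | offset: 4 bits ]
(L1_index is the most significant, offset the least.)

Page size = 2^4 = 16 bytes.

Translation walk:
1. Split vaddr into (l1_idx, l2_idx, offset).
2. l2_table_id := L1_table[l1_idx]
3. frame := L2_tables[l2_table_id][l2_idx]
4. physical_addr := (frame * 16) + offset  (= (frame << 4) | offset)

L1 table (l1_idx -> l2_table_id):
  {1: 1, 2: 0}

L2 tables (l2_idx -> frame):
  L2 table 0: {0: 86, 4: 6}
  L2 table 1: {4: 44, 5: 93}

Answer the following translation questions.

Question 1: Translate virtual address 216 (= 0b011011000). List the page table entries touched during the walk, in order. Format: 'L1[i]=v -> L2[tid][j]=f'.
Answer: L1[1]=1 -> L2[1][5]=93

Derivation:
vaddr = 216 = 0b011011000
Split: l1_idx=1, l2_idx=5, offset=8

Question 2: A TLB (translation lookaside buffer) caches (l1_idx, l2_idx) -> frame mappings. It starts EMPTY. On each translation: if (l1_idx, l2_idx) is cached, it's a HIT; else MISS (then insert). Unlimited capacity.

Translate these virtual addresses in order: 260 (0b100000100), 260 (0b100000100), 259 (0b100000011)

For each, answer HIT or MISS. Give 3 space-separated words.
Answer: MISS HIT HIT

Derivation:
vaddr=260: (2,0) not in TLB -> MISS, insert
vaddr=260: (2,0) in TLB -> HIT
vaddr=259: (2,0) in TLB -> HIT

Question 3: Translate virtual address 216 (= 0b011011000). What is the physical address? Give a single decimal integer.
Answer: 1496

Derivation:
vaddr = 216 = 0b011011000
Split: l1_idx=1, l2_idx=5, offset=8
L1[1] = 1
L2[1][5] = 93
paddr = 93 * 16 + 8 = 1496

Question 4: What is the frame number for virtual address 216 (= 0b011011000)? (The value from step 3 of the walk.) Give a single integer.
Answer: 93

Derivation:
vaddr = 216: l1_idx=1, l2_idx=5
L1[1] = 1; L2[1][5] = 93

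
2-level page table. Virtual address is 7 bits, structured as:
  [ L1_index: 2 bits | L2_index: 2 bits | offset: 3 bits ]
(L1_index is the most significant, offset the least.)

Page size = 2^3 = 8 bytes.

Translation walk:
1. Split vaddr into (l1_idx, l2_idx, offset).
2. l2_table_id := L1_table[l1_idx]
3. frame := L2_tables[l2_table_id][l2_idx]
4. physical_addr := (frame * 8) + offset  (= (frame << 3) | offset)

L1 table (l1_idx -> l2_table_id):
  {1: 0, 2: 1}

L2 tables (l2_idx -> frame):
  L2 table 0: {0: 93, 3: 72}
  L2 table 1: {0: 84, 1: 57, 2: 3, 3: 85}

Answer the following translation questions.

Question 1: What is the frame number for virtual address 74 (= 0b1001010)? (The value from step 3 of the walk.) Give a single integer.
vaddr = 74: l1_idx=2, l2_idx=1
L1[2] = 1; L2[1][1] = 57

Answer: 57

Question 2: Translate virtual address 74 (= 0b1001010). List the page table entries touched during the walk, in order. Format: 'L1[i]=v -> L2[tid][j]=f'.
Answer: L1[2]=1 -> L2[1][1]=57

Derivation:
vaddr = 74 = 0b1001010
Split: l1_idx=2, l2_idx=1, offset=2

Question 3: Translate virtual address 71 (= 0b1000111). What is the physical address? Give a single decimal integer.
Answer: 679

Derivation:
vaddr = 71 = 0b1000111
Split: l1_idx=2, l2_idx=0, offset=7
L1[2] = 1
L2[1][0] = 84
paddr = 84 * 8 + 7 = 679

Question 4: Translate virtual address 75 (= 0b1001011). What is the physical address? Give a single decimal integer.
Answer: 459

Derivation:
vaddr = 75 = 0b1001011
Split: l1_idx=2, l2_idx=1, offset=3
L1[2] = 1
L2[1][1] = 57
paddr = 57 * 8 + 3 = 459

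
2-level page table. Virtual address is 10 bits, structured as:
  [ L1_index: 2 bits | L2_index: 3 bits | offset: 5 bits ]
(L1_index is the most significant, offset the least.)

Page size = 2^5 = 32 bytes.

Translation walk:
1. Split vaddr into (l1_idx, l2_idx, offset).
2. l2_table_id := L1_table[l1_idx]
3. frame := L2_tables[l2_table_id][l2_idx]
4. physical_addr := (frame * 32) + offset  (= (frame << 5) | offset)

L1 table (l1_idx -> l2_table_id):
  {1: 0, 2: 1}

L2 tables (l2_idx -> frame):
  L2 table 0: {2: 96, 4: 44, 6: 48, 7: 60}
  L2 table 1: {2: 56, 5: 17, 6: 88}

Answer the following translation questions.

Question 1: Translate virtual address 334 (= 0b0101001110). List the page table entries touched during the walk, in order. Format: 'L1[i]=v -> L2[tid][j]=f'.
Answer: L1[1]=0 -> L2[0][2]=96

Derivation:
vaddr = 334 = 0b0101001110
Split: l1_idx=1, l2_idx=2, offset=14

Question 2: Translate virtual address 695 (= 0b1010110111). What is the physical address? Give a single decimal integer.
vaddr = 695 = 0b1010110111
Split: l1_idx=2, l2_idx=5, offset=23
L1[2] = 1
L2[1][5] = 17
paddr = 17 * 32 + 23 = 567

Answer: 567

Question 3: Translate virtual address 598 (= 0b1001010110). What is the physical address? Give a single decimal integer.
vaddr = 598 = 0b1001010110
Split: l1_idx=2, l2_idx=2, offset=22
L1[2] = 1
L2[1][2] = 56
paddr = 56 * 32 + 22 = 1814

Answer: 1814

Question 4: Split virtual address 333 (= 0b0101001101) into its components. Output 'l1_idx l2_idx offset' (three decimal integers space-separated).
vaddr = 333 = 0b0101001101
  top 2 bits -> l1_idx = 1
  next 3 bits -> l2_idx = 2
  bottom 5 bits -> offset = 13

Answer: 1 2 13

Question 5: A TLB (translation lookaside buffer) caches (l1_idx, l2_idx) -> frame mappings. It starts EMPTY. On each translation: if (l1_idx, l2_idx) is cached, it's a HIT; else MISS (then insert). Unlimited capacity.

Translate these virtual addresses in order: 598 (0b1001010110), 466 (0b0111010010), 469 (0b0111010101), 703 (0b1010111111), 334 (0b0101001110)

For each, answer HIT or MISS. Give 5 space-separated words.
vaddr=598: (2,2) not in TLB -> MISS, insert
vaddr=466: (1,6) not in TLB -> MISS, insert
vaddr=469: (1,6) in TLB -> HIT
vaddr=703: (2,5) not in TLB -> MISS, insert
vaddr=334: (1,2) not in TLB -> MISS, insert

Answer: MISS MISS HIT MISS MISS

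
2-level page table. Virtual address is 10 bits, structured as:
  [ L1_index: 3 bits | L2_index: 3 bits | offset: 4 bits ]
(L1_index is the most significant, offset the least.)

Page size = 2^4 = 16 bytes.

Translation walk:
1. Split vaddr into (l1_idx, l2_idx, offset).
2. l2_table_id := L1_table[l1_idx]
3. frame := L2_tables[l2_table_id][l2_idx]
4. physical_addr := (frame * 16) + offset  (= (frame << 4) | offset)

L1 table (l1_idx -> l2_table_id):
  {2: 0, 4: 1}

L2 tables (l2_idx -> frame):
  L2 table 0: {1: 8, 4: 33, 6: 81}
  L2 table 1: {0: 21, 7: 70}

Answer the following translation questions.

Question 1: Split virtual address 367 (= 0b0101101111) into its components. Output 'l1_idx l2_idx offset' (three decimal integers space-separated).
vaddr = 367 = 0b0101101111
  top 3 bits -> l1_idx = 2
  next 3 bits -> l2_idx = 6
  bottom 4 bits -> offset = 15

Answer: 2 6 15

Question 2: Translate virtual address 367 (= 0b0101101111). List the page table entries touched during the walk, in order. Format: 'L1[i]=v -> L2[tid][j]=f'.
vaddr = 367 = 0b0101101111
Split: l1_idx=2, l2_idx=6, offset=15

Answer: L1[2]=0 -> L2[0][6]=81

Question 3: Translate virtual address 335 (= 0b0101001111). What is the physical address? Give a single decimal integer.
Answer: 543

Derivation:
vaddr = 335 = 0b0101001111
Split: l1_idx=2, l2_idx=4, offset=15
L1[2] = 0
L2[0][4] = 33
paddr = 33 * 16 + 15 = 543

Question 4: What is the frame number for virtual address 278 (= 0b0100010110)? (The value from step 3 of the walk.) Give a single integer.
Answer: 8

Derivation:
vaddr = 278: l1_idx=2, l2_idx=1
L1[2] = 0; L2[0][1] = 8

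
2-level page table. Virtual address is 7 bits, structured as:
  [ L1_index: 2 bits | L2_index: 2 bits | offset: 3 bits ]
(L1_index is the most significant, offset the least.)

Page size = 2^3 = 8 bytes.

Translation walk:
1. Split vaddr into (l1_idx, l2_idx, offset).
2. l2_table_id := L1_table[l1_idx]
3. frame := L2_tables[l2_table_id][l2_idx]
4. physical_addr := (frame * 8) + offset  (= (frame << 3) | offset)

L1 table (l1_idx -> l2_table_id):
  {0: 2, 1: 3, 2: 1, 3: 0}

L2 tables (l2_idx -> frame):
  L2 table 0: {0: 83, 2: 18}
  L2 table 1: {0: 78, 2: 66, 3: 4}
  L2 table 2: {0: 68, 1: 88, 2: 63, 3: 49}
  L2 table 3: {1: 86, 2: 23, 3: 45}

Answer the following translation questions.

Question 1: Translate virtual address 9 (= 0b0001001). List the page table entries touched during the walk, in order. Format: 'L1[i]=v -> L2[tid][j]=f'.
vaddr = 9 = 0b0001001
Split: l1_idx=0, l2_idx=1, offset=1

Answer: L1[0]=2 -> L2[2][1]=88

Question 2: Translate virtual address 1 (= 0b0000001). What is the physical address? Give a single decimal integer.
vaddr = 1 = 0b0000001
Split: l1_idx=0, l2_idx=0, offset=1
L1[0] = 2
L2[2][0] = 68
paddr = 68 * 8 + 1 = 545

Answer: 545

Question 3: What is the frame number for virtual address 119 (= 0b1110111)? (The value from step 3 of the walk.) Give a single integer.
vaddr = 119: l1_idx=3, l2_idx=2
L1[3] = 0; L2[0][2] = 18

Answer: 18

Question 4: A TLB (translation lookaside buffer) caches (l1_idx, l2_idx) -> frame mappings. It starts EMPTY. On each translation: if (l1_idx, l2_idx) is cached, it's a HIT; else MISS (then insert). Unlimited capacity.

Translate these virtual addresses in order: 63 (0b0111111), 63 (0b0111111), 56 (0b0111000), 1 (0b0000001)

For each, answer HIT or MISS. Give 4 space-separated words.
vaddr=63: (1,3) not in TLB -> MISS, insert
vaddr=63: (1,3) in TLB -> HIT
vaddr=56: (1,3) in TLB -> HIT
vaddr=1: (0,0) not in TLB -> MISS, insert

Answer: MISS HIT HIT MISS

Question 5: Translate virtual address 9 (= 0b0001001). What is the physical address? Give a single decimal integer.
Answer: 705

Derivation:
vaddr = 9 = 0b0001001
Split: l1_idx=0, l2_idx=1, offset=1
L1[0] = 2
L2[2][1] = 88
paddr = 88 * 8 + 1 = 705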